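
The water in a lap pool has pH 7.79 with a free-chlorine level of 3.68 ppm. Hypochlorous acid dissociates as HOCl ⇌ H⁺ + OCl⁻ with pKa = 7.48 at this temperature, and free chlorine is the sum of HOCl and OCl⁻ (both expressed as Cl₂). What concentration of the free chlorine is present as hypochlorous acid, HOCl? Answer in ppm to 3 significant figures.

[OCl⁻]/[HOCl] = 10^(pH − pKa) = 10^(7.79 − 7.48) = 10^0.31 = 2.042.
Fraction as HOCl = 1 / (1 + 2.042) = 0.3288.
HOCl = 0.3288 × 3.68 ppm = 1.21 ppm.

1.21 ppm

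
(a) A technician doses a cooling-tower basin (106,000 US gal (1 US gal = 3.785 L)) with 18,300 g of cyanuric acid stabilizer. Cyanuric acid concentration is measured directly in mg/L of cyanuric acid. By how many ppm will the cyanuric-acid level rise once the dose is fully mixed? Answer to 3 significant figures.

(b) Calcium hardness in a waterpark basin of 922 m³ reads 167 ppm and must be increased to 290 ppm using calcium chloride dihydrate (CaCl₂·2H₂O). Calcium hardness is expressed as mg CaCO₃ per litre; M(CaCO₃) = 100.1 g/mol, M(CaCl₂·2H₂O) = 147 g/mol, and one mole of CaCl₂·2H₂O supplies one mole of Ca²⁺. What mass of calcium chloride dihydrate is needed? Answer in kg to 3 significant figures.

(a) 45.6 ppm; (b) 167 kg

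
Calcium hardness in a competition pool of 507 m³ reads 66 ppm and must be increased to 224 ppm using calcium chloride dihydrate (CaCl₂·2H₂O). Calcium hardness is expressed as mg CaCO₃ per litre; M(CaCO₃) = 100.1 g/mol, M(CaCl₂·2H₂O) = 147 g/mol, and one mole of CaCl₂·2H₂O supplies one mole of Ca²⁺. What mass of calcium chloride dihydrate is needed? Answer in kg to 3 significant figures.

118 kg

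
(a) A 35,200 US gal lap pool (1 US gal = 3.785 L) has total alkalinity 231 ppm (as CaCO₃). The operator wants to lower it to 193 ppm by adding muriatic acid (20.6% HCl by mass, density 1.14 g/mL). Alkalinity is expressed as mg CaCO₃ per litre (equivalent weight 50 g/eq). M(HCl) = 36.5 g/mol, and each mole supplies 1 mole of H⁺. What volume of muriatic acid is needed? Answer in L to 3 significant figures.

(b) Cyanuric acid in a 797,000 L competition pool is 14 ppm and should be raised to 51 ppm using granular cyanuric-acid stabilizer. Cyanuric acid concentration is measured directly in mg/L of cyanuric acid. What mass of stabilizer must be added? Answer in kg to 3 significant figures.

(a) 15.7 L; (b) 29.5 kg

(a) Volume: 35,200 US gal × 3.785 L/gal = 133,232 L.
(a) Alkalinity to neutralize: (231 − 193) = 38 mg/L as CaCO₃ × 133,232 L = 5063 g as CaCO₃.
(a) Equivalents of H⁺ required: 5063 ÷ 50 g/eq = 101.3 eq = 101.3 mol HCl.
(a) Mass of HCl: 101.3 × 36.5 = 3696 g.
(a) Mass of 20.6% solution: 3696 / 0.206 = 17,940 g.
(a) Volume: 17,940 g ÷ 1.14 g/mL = 15,740 mL.

(b) CYA to add: (51 − 14) = 37 mg/L × 797,000 L = 29,490 g cyanuric acid.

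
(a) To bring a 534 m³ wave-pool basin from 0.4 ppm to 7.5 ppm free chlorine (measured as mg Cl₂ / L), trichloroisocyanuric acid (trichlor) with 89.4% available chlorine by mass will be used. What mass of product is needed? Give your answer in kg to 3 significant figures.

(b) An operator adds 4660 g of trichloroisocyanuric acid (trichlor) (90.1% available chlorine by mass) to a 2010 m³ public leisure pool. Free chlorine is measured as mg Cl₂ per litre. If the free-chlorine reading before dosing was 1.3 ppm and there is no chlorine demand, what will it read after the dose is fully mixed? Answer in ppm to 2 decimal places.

(a) 4.24 kg; (b) 3.39 ppm

(a) Volume: 534 m³ = 534,000 L.
(a) Chlorine deficit: 7.5 − 0.4 = 7.1 ppm = 7.1 mg/L as Cl₂.
(a) Cl₂ equivalent needed: 7.1 mg/L × 534,000 L = 3,791,000 mg = 3791 g.
(a) Product at 89.4% available chlorine: 3791 / 0.894 = 4241 g.

(b) Volume: 2010 m³ = 2,010,000 L.
(b) Available chlorine delivered: 4660 g × 0.901 = 4199 g as Cl₂.
(b) Concentration rise: 4199 g / 2,010,000 L = 2.089 mg/L = 2.09 ppm.
(b) Final FC: 1.3 + 2.09 = 3.39 ppm.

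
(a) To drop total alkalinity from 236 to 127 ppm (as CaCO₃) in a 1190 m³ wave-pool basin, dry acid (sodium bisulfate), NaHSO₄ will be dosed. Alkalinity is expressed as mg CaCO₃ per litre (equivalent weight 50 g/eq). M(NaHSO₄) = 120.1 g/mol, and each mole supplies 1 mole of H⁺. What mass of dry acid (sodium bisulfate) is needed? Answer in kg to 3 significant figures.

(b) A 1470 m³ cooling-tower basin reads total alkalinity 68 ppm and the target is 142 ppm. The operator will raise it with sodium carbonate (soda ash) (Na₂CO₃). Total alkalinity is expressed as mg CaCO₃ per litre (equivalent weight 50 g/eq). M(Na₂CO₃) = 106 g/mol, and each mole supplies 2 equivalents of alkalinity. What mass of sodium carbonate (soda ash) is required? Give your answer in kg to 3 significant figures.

(a) 312 kg; (b) 115 kg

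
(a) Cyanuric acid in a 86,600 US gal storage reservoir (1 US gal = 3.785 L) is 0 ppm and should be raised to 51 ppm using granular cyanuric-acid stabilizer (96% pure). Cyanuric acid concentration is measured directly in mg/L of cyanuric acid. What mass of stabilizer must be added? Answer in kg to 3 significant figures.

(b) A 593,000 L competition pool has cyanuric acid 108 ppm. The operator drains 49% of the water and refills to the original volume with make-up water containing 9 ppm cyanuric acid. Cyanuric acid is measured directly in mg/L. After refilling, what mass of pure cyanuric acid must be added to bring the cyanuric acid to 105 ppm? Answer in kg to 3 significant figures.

(a) 17.4 kg; (b) 27.0 kg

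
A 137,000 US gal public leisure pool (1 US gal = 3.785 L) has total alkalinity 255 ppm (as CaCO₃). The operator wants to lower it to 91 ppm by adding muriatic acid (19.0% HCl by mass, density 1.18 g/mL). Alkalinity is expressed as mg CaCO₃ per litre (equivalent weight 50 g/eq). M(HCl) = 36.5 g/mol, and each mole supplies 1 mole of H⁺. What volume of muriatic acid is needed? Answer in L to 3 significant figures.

277 L

Volume: 137,000 US gal × 3.785 L/gal = 518,545 L.
Alkalinity to neutralize: (255 − 91) = 164 mg/L as CaCO₃ × 518,545 L = 85,040 g as CaCO₃.
Equivalents of H⁺ required: 85,040 ÷ 50 g/eq = 1701 eq = 1701 mol HCl.
Mass of HCl: 1701 × 36.5 = 62,080 g.
Mass of 19.0% solution: 62,080 / 0.19 = 326,700 g.
Volume: 326,700 g ÷ 1.18 g/mL = 276,900 mL.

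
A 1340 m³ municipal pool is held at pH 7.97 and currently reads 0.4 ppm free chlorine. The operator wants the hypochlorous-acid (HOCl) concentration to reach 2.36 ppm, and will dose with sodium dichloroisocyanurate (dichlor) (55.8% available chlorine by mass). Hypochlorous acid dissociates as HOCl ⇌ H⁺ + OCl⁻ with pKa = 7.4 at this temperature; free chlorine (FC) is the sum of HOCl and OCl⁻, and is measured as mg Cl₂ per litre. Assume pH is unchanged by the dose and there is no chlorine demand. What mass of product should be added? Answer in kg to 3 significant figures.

25.8 kg

Volume: 1340 m³ = 1,340,000 L.
[OCl⁻]/[HOCl] = 10^(pH − pKa) = 10^(7.97 − 7.4) = 3.715; fraction as HOCl = 1/(1 + 3.715) = 0.2121.
Free chlorine required for 2.36 ppm HOCl: 2.36 / 0.2121 = 11.13 ppm.
FC to add: 11.13 − 0.4 = 10.73 mg/L as Cl₂.
Cl₂ equivalent: 10.73 mg/L × 1,340,000 L = 14,380 g.
Product at 55.8% available Cl: 14,380 / 0.558 = 25,760 g.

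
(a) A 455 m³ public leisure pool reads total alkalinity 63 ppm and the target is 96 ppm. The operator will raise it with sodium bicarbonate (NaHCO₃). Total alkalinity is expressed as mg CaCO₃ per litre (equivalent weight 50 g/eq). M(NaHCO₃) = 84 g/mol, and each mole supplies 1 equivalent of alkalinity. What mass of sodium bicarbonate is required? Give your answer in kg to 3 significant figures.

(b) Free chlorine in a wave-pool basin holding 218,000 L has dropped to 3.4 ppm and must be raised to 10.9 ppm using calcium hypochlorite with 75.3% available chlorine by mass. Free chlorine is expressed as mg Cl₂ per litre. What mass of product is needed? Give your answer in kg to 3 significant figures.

(a) 25.2 kg; (b) 2.17 kg

(a) Volume: 455 m³ = 455,000 L.
(a) Alkalinity to add: (96 − 63) = 33 mg/L as CaCO₃ × 455,000 L = 15,020 g as CaCO₃.
(a) Equivalents: 15,020 g ÷ 50 g/eq = 300.3 eq.
(a) NaHCO₃ supplies 1 eq per mole → 300.3 mol.
(a) Mass: 300.3 mol × 84 g/mol = 25,230 g.

(b) Chlorine deficit: 10.9 − 3.4 = 7.5 ppm = 7.5 mg/L as Cl₂.
(b) Cl₂ equivalent needed: 7.5 mg/L × 218,000 L = 1,635,000 mg = 1635 g.
(b) Product at 75.3% available chlorine: 1635 / 0.753 = 2171 g.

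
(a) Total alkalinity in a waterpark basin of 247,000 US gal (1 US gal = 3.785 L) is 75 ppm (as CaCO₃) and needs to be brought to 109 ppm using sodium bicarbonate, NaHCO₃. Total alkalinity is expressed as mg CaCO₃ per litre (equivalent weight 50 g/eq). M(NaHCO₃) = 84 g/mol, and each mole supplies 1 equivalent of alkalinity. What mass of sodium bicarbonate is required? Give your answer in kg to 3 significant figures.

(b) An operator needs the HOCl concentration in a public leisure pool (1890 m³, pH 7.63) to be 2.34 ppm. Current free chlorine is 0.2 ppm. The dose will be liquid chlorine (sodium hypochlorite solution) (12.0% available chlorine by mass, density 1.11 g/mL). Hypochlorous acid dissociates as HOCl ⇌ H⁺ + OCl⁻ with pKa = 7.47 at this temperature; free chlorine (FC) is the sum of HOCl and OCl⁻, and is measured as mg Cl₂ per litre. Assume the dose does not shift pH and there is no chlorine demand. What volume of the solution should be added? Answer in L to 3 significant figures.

(a) Volume: 247,000 US gal × 3.785 L/gal = 934,895 L.
(a) Alkalinity to add: (109 − 75) = 34 mg/L as CaCO₃ × 934,895 L = 31,790 g as CaCO₃.
(a) Equivalents: 31,790 g ÷ 50 g/eq = 635.7 eq.
(a) NaHCO₃ supplies 1 eq per mole → 635.7 mol.
(a) Mass: 635.7 mol × 84 g/mol = 53,400 g.

(b) Volume: 1890 m³ = 1,890,000 L.
(b) [OCl⁻]/[HOCl] = 10^(pH − pKa) = 10^(7.63 − 7.47) = 1.445; fraction as HOCl = 1/(1 + 1.445) = 0.4089.
(b) Free chlorine required for 2.34 ppm HOCl: 2.34 / 0.4089 = 5.722 ppm.
(b) FC to add: 5.722 − 0.2 = 5.522 mg/L as Cl₂.
(b) Cl₂ equivalent: 5.522 mg/L × 1,890,000 L = 10,440 g.
(b) Product at 12.0% available Cl: 10,440 / 0.12 = 86,980 g.
(b) Volume: 86,980 g ÷ 1.11 g/mL = 78,360 mL.

(a) 53.4 kg; (b) 78.4 L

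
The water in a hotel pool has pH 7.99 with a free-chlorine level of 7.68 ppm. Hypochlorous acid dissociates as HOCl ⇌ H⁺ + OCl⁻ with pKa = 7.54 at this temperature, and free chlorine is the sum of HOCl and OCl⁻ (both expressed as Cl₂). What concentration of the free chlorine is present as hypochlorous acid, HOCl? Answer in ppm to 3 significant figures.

[OCl⁻]/[HOCl] = 10^(pH − pKa) = 10^(7.99 − 7.54) = 10^0.45 = 2.818.
Fraction as HOCl = 1 / (1 + 2.818) = 0.2619.
HOCl = 0.2619 × 7.68 ppm = 2.011 ppm.

2.01 ppm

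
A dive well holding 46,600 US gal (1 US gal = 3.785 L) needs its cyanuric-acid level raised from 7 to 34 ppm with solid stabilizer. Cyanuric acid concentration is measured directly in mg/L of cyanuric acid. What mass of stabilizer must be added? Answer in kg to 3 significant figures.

4.76 kg

Volume: 46,600 US gal × 3.785 L/gal = 176,381 L.
CYA to add: (34 − 7) = 27 mg/L × 176,381 L = 4762 g cyanuric acid.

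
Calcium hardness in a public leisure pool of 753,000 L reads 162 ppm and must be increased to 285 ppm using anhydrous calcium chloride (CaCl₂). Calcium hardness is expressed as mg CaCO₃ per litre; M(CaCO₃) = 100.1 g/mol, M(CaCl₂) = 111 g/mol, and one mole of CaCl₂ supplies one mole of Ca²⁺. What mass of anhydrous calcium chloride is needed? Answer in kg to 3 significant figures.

103 kg

Hardness to add: (285 − 162) = 123 mg/L as CaCO₃ × 753,000 L = 92,620 g as CaCO₃.
Moles of Ca²⁺ (1 mol Ca²⁺ ≡ 1 mol CaCO₃): 92,620 / 100.1 g/mol = 925.3 mol.
Mass of CaCl₂: 925.3 × 111 = 102,700 g.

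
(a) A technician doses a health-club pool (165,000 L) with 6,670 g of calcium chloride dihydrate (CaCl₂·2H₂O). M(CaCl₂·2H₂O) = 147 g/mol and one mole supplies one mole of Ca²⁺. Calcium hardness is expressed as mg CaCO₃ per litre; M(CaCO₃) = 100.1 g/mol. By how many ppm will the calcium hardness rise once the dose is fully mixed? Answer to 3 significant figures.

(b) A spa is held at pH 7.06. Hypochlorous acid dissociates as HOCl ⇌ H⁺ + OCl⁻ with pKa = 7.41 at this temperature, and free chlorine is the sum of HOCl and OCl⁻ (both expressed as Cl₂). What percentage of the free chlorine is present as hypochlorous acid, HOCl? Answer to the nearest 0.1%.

(a) Moles of Ca²⁺: 6,670 g ÷ 147 g/mol = 45.37 mol.
(a) As CaCO₃: 45.37 mol × 100.1 g/mol = 4542 g.
(a) Rise: 4542 g / 165,000 L × 1000 = 27.53 mg/L.

(b) [OCl⁻]/[HOCl] = 10^(pH − pKa) = 10^(7.06 − 7.41) = 10^-0.35 = 0.4467.
(b) Fraction as HOCl = 1 / (1 + 0.4467) = 0.6912.

(a) 27.5 ppm; (b) 69.1%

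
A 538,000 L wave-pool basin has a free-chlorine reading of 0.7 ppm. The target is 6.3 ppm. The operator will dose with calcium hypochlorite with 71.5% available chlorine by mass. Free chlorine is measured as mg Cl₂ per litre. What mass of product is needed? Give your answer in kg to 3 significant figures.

Chlorine deficit: 6.3 − 0.7 = 5.6 ppm = 5.6 mg/L as Cl₂.
Cl₂ equivalent needed: 5.6 mg/L × 538,000 L = 3,013,000 mg = 3013 g.
Product at 71.5% available chlorine: 3013 / 0.715 = 4214 g.

4.21 kg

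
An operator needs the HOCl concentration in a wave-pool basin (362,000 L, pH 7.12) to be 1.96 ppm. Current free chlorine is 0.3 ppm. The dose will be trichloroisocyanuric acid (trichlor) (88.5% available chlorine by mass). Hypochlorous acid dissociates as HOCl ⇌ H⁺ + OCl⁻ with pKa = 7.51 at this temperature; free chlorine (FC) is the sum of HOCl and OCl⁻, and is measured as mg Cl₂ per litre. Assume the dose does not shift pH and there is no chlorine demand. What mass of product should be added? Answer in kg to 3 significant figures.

[OCl⁻]/[HOCl] = 10^(pH − pKa) = 10^(7.12 − 7.51) = 0.4074; fraction as HOCl = 1/(1 + 0.4074) = 0.7105.
Free chlorine required for 1.96 ppm HOCl: 1.96 / 0.7105 = 2.758 ppm.
FC to add: 2.758 − 0.3 = 2.458 mg/L as Cl₂.
Cl₂ equivalent: 2.458 mg/L × 362,000 L = 890 g.
Product at 88.5% available Cl: 890 / 0.885 = 1006 g.

1.01 kg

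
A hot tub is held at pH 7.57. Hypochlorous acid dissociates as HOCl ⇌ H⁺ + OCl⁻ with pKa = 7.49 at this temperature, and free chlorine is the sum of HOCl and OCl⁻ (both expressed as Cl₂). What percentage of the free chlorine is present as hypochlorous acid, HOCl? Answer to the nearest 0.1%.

[OCl⁻]/[HOCl] = 10^(pH − pKa) = 10^(7.57 − 7.49) = 10^0.08 = 1.202.
Fraction as HOCl = 1 / (1 + 1.202) = 0.4541.

45.4%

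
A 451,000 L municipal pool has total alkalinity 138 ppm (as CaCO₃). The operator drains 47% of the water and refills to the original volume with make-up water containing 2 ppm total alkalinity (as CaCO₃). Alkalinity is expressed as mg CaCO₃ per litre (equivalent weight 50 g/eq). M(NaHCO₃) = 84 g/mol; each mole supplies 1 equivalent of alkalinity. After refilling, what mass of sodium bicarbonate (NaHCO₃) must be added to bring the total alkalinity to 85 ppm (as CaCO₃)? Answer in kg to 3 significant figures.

8.27 kg

After draining 47% and refilling: 138 × 0.53 + 2 × 0.47 = 74.08 ppm.
Deficit to target: 85 − 74.08 = 10.92 mg/L.
As CaCO₃: 10.92 mg/L × 451,000 L = 4925 g; ÷ 50 g/eq ÷ 1 = 98.5 mol NaHCO₃.
Mass: 98.5 × 84 = 8274 g.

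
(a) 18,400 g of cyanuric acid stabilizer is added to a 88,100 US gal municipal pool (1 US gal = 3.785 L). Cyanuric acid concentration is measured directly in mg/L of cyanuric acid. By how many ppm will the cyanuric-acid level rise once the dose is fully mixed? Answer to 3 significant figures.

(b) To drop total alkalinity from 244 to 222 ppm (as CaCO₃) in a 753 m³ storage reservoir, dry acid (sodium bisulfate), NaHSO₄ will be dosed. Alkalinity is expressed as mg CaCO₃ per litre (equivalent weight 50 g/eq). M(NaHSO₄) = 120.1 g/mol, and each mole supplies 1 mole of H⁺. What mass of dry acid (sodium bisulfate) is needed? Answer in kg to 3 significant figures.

(a) Volume: 88,100 US gal × 3.785 L/gal = 333,458 L.
(a) Rise: 18,400 g / 333,458 L × 1000 = 55.18 mg/L.

(b) Volume: 753 m³ = 753,000 L.
(b) Alkalinity to neutralize: (244 − 222) = 22 mg/L as CaCO₃ × 753,000 L = 16,570 g as CaCO₃.
(b) Equivalents of H⁺ required: 16,570 ÷ 50 g/eq = 331.3 eq = 331.3 mol NaHSO₄.
(b) Mass of NaHSO₄: 331.3 × 120.1 = 39,790 g.

(a) 55.2 ppm; (b) 39.8 kg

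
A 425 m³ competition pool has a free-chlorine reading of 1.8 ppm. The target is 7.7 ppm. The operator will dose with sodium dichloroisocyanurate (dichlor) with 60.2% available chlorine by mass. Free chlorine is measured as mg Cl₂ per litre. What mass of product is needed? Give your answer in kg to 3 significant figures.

4.17 kg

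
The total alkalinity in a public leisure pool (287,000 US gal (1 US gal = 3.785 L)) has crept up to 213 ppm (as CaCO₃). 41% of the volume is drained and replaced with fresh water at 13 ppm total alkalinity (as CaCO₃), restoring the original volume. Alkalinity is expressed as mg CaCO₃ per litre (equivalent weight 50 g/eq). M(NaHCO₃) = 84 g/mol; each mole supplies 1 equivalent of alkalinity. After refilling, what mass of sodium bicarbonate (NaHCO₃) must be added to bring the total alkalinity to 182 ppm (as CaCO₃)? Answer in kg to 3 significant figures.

Volume: 287,000 US gal × 3.785 L/gal = 1,086,295 L.
After draining 41% and refilling: 213 × 0.59 + 13 × 0.41 = 131 ppm.
Deficit to target: 182 − 131 = 51 mg/L.
As CaCO₃: 51 mg/L × 1,086,295 L = 55,400 g; ÷ 50 g/eq ÷ 1 = 1108 mol NaHCO₃.
Mass: 1108 × 84 = 93,070 g.

93.1 kg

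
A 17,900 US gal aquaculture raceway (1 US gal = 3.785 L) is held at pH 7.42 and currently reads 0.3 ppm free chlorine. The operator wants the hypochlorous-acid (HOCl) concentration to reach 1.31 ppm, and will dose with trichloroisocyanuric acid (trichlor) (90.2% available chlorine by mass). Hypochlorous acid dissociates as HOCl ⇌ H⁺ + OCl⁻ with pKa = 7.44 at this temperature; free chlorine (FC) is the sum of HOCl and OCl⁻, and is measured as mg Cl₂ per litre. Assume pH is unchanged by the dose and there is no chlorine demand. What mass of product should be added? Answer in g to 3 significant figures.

170 g

Volume: 17,900 US gal × 3.785 L/gal = 67,752 L.
[OCl⁻]/[HOCl] = 10^(pH − pKa) = 10^(7.42 − 7.44) = 0.955; fraction as HOCl = 1/(1 + 0.955) = 0.5115.
Free chlorine required for 1.31 ppm HOCl: 1.31 / 0.5115 = 2.561 ppm.
FC to add: 2.561 − 0.3 = 2.261 mg/L as Cl₂.
Cl₂ equivalent: 2.261 mg/L × 67,752 L = 153.2 g.
Product at 90.2% available Cl: 153.2 / 0.902 = 169.8 g.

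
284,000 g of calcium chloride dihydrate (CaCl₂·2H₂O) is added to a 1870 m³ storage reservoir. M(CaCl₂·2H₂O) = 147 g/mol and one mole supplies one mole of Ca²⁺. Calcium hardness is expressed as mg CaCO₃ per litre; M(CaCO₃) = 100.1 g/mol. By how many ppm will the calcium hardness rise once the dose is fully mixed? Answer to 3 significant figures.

Volume: 1870 m³ = 1,870,000 L.
Moles of Ca²⁺: 284,000 g ÷ 147 g/mol = 1932 mol.
As CaCO₃: 1932 mol × 100.1 g/mol = 193,400 g.
Rise: 193,400 g / 1,870,000 L × 1000 = 103.4 mg/L.

103 ppm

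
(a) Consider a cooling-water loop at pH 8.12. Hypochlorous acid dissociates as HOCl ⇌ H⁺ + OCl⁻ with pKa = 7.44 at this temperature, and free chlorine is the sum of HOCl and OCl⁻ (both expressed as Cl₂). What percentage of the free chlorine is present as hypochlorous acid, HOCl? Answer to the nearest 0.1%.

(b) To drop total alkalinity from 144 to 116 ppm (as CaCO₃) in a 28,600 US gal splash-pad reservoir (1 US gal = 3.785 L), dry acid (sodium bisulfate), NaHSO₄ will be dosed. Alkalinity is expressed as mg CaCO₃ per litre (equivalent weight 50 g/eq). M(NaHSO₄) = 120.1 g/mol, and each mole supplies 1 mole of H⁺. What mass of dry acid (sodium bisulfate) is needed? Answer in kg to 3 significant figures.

(a) [OCl⁻]/[HOCl] = 10^(pH − pKa) = 10^(8.12 − 7.44) = 10^0.68 = 4.786.
(a) Fraction as HOCl = 1 / (1 + 4.786) = 0.1728.

(b) Volume: 28,600 US gal × 3.785 L/gal = 108,251 L.
(b) Alkalinity to neutralize: (144 − 116) = 28 mg/L as CaCO₃ × 108,251 L = 3031 g as CaCO₃.
(b) Equivalents of H⁺ required: 3031 ÷ 50 g/eq = 60.62 eq = 60.62 mol NaHSO₄.
(b) Mass of NaHSO₄: 60.62 × 120.1 = 7281 g.

(a) 17.3%; (b) 7.28 kg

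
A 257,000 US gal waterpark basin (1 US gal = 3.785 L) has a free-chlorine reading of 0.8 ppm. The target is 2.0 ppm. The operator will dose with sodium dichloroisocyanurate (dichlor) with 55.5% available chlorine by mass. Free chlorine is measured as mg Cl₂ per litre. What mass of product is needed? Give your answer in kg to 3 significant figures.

Volume: 257,000 US gal × 3.785 L/gal = 972,745 L.
Chlorine deficit: 2.0 − 0.8 = 1.2 ppm = 1.2 mg/L as Cl₂.
Cl₂ equivalent needed: 1.2 mg/L × 972,745 L = 1,167,000 mg = 1167 g.
Product at 55.5% available chlorine: 1167 / 0.555 = 2103 g.

2.10 kg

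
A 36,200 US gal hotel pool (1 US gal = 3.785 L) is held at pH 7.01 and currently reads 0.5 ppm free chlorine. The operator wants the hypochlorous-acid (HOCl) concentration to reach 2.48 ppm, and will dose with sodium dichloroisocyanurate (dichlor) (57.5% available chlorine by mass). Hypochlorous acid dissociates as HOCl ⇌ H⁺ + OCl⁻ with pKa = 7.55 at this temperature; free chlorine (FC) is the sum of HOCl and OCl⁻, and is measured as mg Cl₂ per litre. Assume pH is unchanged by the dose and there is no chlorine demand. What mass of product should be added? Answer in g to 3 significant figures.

642 g

Volume: 36,200 US gal × 3.785 L/gal = 137,017 L.
[OCl⁻]/[HOCl] = 10^(pH − pKa) = 10^(7.01 − 7.55) = 0.2884; fraction as HOCl = 1/(1 + 0.2884) = 0.7762.
Free chlorine required for 2.48 ppm HOCl: 2.48 / 0.7762 = 3.195 ppm.
FC to add: 3.195 − 0.5 = 2.695 mg/L as Cl₂.
Cl₂ equivalent: 2.695 mg/L × 137,017 L = 369.3 g.
Product at 57.5% available Cl: 369.3 / 0.575 = 642.2 g.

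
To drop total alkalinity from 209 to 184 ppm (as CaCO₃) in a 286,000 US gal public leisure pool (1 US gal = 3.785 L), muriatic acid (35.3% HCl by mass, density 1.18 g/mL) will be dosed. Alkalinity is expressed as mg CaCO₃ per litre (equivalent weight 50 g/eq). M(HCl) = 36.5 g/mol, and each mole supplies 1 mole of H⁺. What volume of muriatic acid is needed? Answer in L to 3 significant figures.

Volume: 286,000 US gal × 3.785 L/gal = 1,082,510 L.
Alkalinity to neutralize: (209 − 184) = 25 mg/L as CaCO₃ × 1,082,510 L = 27,060 g as CaCO₃.
Equivalents of H⁺ required: 27,060 ÷ 50 g/eq = 541.3 eq = 541.3 mol HCl.
Mass of HCl: 541.3 × 36.5 = 19,760 g.
Mass of 35.3% solution: 19,760 / 0.353 = 55,970 g.
Volume: 55,970 g ÷ 1.18 g/mL = 47,430 mL.

47.4 L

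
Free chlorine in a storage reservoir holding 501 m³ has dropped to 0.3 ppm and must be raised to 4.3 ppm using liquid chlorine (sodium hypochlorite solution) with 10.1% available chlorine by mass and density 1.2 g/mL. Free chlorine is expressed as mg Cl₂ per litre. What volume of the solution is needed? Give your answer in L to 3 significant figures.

16.5 L

Volume: 501 m³ = 501,000 L.
Chlorine deficit: 4.3 − 0.3 = 4 ppm = 4 mg/L as Cl₂.
Cl₂ equivalent needed: 4 mg/L × 501,000 L = 2,004,000 mg = 2004 g.
Product at 10.1% available chlorine: 2004 / 0.101 = 19,840 g.
Volume at density 1.2 g/mL: 19,840 g ÷ 1.2 g/mL = 16,530 mL.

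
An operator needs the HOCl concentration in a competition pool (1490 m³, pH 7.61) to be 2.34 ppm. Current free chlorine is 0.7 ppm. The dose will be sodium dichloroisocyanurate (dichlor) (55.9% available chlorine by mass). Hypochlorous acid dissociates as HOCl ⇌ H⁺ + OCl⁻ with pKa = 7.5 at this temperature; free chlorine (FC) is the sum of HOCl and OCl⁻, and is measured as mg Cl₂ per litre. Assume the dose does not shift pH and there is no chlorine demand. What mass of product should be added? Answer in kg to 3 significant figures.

Volume: 1490 m³ = 1,490,000 L.
[OCl⁻]/[HOCl] = 10^(pH − pKa) = 10^(7.61 − 7.5) = 1.288; fraction as HOCl = 1/(1 + 1.288) = 0.437.
Free chlorine required for 2.34 ppm HOCl: 2.34 / 0.437 = 5.355 ppm.
FC to add: 5.355 − 0.7 = 4.655 mg/L as Cl₂.
Cl₂ equivalent: 4.655 mg/L × 1,490,000 L = 6935 g.
Product at 55.9% available Cl: 6935 / 0.559 = 12,410 g.

12.4 kg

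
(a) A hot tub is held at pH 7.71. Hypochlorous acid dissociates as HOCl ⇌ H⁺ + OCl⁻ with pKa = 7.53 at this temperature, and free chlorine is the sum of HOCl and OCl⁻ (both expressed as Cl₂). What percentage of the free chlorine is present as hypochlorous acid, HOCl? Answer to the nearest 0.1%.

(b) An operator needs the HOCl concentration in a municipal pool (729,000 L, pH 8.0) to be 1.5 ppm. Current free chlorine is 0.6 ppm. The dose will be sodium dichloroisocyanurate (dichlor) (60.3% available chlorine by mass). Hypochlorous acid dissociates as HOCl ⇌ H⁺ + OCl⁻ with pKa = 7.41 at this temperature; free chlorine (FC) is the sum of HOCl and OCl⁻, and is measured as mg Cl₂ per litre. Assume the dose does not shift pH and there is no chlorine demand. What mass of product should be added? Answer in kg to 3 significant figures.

(a) 39.8%; (b) 8.14 kg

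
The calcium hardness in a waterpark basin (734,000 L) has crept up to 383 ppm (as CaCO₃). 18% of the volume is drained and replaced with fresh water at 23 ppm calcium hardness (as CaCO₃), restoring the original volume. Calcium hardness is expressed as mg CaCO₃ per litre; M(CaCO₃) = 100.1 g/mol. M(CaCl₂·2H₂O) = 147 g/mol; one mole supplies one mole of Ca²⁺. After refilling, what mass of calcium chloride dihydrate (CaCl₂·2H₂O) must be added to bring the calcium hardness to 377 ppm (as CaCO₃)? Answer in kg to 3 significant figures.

63.4 kg

After draining 18% and refilling: 383 × 0.82 + 23 × 0.18 = 318.2 ppm.
Deficit to target: 377 − 318.2 = 58.8 mg/L.
As CaCO₃: 58.8 mg/L × 734,000 L = 43,160 g; ÷ 100.1 = 431.2 mol Ca²⁺.
Mass: 431.2 × 147 = 63,380 g.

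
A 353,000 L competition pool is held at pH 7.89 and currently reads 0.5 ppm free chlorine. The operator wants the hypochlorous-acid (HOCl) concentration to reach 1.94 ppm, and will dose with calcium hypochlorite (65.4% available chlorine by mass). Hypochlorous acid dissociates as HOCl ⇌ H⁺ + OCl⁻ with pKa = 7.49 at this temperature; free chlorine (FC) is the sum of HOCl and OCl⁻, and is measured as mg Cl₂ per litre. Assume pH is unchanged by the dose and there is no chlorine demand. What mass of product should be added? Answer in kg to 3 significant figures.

3.41 kg

[OCl⁻]/[HOCl] = 10^(pH − pKa) = 10^(7.89 − 7.49) = 2.512; fraction as HOCl = 1/(1 + 2.512) = 0.2847.
Free chlorine required for 1.94 ppm HOCl: 1.94 / 0.2847 = 6.813 ppm.
FC to add: 6.813 − 0.5 = 6.313 mg/L as Cl₂.
Cl₂ equivalent: 6.313 mg/L × 353,000 L = 2229 g.
Product at 65.4% available Cl: 2229 / 0.654 = 3408 g.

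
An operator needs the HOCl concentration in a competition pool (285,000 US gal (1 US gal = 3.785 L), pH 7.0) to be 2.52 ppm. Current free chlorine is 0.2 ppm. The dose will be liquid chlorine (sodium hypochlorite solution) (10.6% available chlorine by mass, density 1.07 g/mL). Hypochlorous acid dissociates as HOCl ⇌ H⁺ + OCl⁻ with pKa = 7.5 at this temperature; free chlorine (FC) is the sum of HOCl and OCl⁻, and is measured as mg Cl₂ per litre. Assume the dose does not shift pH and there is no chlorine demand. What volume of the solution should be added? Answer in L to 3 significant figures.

29.6 L

Volume: 285,000 US gal × 3.785 L/gal = 1,078,725 L.
[OCl⁻]/[HOCl] = 10^(pH − pKa) = 10^(7.0 − 7.5) = 0.3162; fraction as HOCl = 1/(1 + 0.3162) = 0.7597.
Free chlorine required for 2.52 ppm HOCl: 2.52 / 0.7597 = 3.317 ppm.
FC to add: 3.317 − 0.2 = 3.117 mg/L as Cl₂.
Cl₂ equivalent: 3.117 mg/L × 1,078,725 L = 3362 g.
Product at 10.6% available Cl: 3362 / 0.106 = 31,720 g.
Volume: 31,720 g ÷ 1.07 g/mL = 29,640 mL.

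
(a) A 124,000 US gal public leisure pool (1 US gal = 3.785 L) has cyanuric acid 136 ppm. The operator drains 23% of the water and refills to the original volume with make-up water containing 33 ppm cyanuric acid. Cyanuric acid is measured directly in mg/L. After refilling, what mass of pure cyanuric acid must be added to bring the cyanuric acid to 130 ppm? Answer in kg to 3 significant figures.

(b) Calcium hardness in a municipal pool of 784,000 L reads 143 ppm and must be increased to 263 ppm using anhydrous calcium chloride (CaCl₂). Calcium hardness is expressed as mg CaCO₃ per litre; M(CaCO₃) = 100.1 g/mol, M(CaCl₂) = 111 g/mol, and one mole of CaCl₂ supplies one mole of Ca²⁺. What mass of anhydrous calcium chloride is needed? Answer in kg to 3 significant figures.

(a) Volume: 124,000 US gal × 3.785 L/gal = 469,340 L.
(a) After draining 23% and refilling: 136 × 0.77 + 33 × 0.23 = 112.31 ppm.
(a) Deficit to target: 130 − 112.31 = 17.69 mg/L.
(a) Mass: 17.69 mg/L × 469,340 L = 8303 g cyanuric acid.

(b) Hardness to add: (263 − 143) = 120 mg/L as CaCO₃ × 784,000 L = 94,080 g as CaCO₃.
(b) Moles of Ca²⁺ (1 mol Ca²⁺ ≡ 1 mol CaCO₃): 94,080 / 100.1 g/mol = 939.9 mol.
(b) Mass of CaCl₂: 939.9 × 111 = 104,300 g.

(a) 8.30 kg; (b) 104 kg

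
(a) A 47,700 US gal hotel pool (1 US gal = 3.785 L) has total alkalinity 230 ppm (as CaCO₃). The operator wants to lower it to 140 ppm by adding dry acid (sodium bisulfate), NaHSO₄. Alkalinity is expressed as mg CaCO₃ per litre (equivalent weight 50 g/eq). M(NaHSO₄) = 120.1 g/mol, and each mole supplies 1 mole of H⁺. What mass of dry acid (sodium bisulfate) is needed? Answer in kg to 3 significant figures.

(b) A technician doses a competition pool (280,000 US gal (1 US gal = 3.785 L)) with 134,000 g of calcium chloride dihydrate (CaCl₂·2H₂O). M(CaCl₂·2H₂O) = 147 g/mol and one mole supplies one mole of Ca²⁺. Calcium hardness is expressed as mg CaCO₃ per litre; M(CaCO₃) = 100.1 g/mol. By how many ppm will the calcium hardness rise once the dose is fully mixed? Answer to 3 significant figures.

(a) Volume: 47,700 US gal × 3.785 L/gal = 180,544 L.
(a) Alkalinity to neutralize: (230 − 140) = 90 mg/L as CaCO₃ × 180,544 L = 16,250 g as CaCO₃.
(a) Equivalents of H⁺ required: 16,250 ÷ 50 g/eq = 325 eq = 325 mol NaHSO₄.
(a) Mass of NaHSO₄: 325 × 120.1 = 39,030 g.

(b) Volume: 280,000 US gal × 3.785 L/gal = 1,059,800 L.
(b) Moles of Ca²⁺: 134,000 g ÷ 147 g/mol = 911.6 mol.
(b) As CaCO₃: 911.6 mol × 100.1 g/mol = 91,250 g.
(b) Rise: 91,250 g / 1,059,800 L × 1000 = 86.1 mg/L.

(a) 39.0 kg; (b) 86.1 ppm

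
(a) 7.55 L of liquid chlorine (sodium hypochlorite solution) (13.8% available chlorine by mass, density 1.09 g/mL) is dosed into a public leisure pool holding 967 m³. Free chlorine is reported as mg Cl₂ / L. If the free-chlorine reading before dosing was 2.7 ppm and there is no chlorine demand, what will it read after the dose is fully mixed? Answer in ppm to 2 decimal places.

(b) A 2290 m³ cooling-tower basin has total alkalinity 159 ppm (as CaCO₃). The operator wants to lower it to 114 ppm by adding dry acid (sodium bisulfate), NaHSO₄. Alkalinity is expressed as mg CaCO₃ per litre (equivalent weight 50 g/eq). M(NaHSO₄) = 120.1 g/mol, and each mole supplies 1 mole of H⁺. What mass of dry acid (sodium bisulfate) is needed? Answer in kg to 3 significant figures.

(a) Volume: 967 m³ = 967,000 L.
(a) Mass of solution: 7.55 L × 1000 mL/L × 1.09 g/mL = 8230 g.
(a) Available chlorine delivered: 8230 g × 0.138 = 1136 g as Cl₂.
(a) Concentration rise: 1136 g / 967,000 L = 1.174 mg/L = 1.17 ppm.
(a) Final FC: 2.7 + 1.17 = 3.87 ppm.

(b) Volume: 2290 m³ = 2,290,000 L.
(b) Alkalinity to neutralize: (159 − 114) = 45 mg/L as CaCO₃ × 2,290,000 L = 103,000 g as CaCO₃.
(b) Equivalents of H⁺ required: 103,000 ÷ 50 g/eq = 2061 eq = 2061 mol NaHSO₄.
(b) Mass of NaHSO₄: 2061 × 120.1 = 247,500 g.

(a) 3.87 ppm; (b) 248 kg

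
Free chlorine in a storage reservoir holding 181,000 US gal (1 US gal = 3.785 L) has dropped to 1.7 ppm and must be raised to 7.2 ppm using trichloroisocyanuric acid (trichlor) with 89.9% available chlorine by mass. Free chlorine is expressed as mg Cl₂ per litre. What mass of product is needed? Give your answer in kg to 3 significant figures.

Volume: 181,000 US gal × 3.785 L/gal = 685,085 L.
Chlorine deficit: 7.2 − 1.7 = 5.5 ppm = 5.5 mg/L as Cl₂.
Cl₂ equivalent needed: 5.5 mg/L × 685,085 L = 3,768,000 mg = 3768 g.
Product at 89.9% available chlorine: 3768 / 0.899 = 4191 g.

4.19 kg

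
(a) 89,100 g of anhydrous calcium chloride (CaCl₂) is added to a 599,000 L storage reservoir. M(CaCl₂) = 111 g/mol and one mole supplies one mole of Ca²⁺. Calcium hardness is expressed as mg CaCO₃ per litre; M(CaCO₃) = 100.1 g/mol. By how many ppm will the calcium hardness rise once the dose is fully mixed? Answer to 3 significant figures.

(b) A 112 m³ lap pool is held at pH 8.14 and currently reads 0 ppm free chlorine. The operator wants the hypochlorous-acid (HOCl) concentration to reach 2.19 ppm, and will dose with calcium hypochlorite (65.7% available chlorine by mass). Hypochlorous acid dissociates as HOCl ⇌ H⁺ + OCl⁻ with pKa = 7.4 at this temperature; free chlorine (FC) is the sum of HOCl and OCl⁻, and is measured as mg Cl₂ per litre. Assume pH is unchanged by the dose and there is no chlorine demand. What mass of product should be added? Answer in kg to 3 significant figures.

(a) Moles of Ca²⁺: 89,100 g ÷ 111 g/mol = 802.7 mol.
(a) As CaCO₃: 802.7 mol × 100.1 g/mol = 80,350 g.
(a) Rise: 80,350 g / 599,000 L × 1000 = 134.1 mg/L.

(b) Volume: 112 m³ = 112,000 L.
(b) [OCl⁻]/[HOCl] = 10^(pH − pKa) = 10^(8.14 − 7.4) = 5.495; fraction as HOCl = 1/(1 + 5.495) = 0.154.
(b) Free chlorine required for 2.19 ppm HOCl: 2.19 / 0.154 = 14.22 ppm.
(b) FC to add: 14.22 − 0 = 14.22 mg/L as Cl₂.
(b) Cl₂ equivalent: 14.22 mg/L × 112,000 L = 1593 g.
(b) Product at 65.7% available Cl: 1593 / 0.657 = 2425 g.

(a) 134 ppm; (b) 2.42 kg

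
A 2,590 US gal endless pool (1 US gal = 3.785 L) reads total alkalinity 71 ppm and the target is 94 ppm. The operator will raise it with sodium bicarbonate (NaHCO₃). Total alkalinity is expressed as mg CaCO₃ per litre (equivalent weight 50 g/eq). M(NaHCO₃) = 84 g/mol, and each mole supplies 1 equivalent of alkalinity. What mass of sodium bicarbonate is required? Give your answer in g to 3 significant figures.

Volume: 2,590 US gal × 3.785 L/gal = 9,803 L.
Alkalinity to add: (94 − 71) = 23 mg/L as CaCO₃ × 9,803 L = 225.5 g as CaCO₃.
Equivalents: 225.5 g ÷ 50 g/eq = 4.509 eq.
NaHCO₃ supplies 1 eq per mole → 4.509 mol.
Mass: 4.509 mol × 84 g/mol = 378.8 g.

379 g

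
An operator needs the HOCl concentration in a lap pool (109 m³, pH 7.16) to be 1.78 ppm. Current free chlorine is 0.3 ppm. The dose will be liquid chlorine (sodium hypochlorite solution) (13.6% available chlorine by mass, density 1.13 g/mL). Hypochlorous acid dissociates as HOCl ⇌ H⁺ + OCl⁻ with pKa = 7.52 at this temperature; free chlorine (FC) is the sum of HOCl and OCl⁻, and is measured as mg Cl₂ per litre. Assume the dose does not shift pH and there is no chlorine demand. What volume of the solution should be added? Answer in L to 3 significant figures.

Volume: 109 m³ = 109,000 L.
[OCl⁻]/[HOCl] = 10^(pH − pKa) = 10^(7.16 − 7.52) = 0.4365; fraction as HOCl = 1/(1 + 0.4365) = 0.6961.
Free chlorine required for 1.78 ppm HOCl: 1.78 / 0.6961 = 2.557 ppm.
FC to add: 2.557 − 0.3 = 2.257 mg/L as Cl₂.
Cl₂ equivalent: 2.257 mg/L × 109,000 L = 246 g.
Product at 13.6% available Cl: 246 / 0.136 = 1809 g.
Volume: 1809 g ÷ 1.13 g/mL = 1601 mL.

1.60 L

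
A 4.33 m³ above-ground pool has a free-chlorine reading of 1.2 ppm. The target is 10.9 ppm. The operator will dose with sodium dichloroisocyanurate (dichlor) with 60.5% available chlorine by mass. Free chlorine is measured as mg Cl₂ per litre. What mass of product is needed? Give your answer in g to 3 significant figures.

69.4 g

Volume: 4.33 m³ = 4,330 L.
Chlorine deficit: 10.9 − 1.2 = 9.7 ppm = 9.7 mg/L as Cl₂.
Cl₂ equivalent needed: 9.7 mg/L × 4,330 L = 42,000 mg = 42 g.
Product at 60.5% available chlorine: 42 / 0.605 = 69.42 g.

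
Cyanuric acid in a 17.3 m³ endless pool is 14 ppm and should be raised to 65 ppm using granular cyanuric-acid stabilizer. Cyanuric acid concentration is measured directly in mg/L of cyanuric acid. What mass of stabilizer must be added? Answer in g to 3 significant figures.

882 g

Volume: 17.3 m³ = 17,300 L.
CYA to add: (65 − 14) = 51 mg/L × 17,300 L = 882.3 g cyanuric acid.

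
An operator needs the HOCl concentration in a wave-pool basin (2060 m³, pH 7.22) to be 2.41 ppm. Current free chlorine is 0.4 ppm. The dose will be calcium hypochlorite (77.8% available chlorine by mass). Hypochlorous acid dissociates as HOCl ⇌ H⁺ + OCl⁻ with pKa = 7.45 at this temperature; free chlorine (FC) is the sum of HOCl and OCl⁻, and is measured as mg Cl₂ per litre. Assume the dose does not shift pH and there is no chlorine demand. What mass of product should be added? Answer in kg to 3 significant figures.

9.08 kg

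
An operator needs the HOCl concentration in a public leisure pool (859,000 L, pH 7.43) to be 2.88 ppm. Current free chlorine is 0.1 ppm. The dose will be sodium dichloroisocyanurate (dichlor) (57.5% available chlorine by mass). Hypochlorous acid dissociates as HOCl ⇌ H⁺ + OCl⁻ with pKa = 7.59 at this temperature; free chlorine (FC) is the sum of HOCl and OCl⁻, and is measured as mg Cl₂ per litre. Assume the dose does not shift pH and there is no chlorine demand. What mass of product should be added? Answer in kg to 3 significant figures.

[OCl⁻]/[HOCl] = 10^(pH − pKa) = 10^(7.43 − 7.59) = 0.6918; fraction as HOCl = 1/(1 + 0.6918) = 0.5911.
Free chlorine required for 2.88 ppm HOCl: 2.88 / 0.5911 = 4.872 ppm.
FC to add: 4.872 − 0.1 = 4.772 mg/L as Cl₂.
Cl₂ equivalent: 4.772 mg/L × 859,000 L = 4100 g.
Product at 57.5% available Cl: 4100 / 0.575 = 7130 g.

7.13 kg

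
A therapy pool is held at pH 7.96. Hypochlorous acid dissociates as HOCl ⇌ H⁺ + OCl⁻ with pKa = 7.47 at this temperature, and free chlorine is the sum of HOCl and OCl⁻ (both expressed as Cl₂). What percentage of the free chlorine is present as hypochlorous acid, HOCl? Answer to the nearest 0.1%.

24.4%

[OCl⁻]/[HOCl] = 10^(pH − pKa) = 10^(7.96 − 7.47) = 10^0.49 = 3.09.
Fraction as HOCl = 1 / (1 + 3.09) = 0.2445.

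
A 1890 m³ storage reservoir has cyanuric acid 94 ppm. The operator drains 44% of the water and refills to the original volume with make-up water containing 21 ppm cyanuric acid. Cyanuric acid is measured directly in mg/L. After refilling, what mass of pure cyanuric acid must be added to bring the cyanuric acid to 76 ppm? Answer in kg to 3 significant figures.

Volume: 1890 m³ = 1,890,000 L.
After draining 44% and refilling: 94 × 0.56 + 21 × 0.44 = 61.88 ppm.
Deficit to target: 76 − 61.88 = 14.12 mg/L.
Mass: 14.12 mg/L × 1,890,000 L = 26,690 g cyanuric acid.

26.7 kg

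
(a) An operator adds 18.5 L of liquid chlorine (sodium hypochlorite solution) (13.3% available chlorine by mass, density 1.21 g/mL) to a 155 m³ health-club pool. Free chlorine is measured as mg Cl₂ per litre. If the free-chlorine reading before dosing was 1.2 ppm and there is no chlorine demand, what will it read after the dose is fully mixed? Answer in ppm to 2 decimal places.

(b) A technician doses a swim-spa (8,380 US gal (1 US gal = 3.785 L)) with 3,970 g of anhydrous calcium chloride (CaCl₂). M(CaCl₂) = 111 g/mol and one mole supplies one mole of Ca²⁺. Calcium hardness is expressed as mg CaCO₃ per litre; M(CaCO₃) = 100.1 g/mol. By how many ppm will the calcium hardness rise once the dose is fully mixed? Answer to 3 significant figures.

(a) Volume: 155 m³ = 155,000 L.
(a) Mass of solution: 18.5 L × 1000 mL/L × 1.21 g/mL = 22,380 g.
(a) Available chlorine delivered: 22,380 g × 0.133 = 2977 g as Cl₂.
(a) Concentration rise: 2977 g / 155,000 L = 19.21 mg/L = 19.21 ppm.
(a) Final FC: 1.2 + 19.21 = 20.41 ppm.

(b) Volume: 8,380 US gal × 3.785 L/gal = 31,718 L.
(b) Moles of Ca²⁺: 3,970 g ÷ 111 g/mol = 35.77 mol.
(b) As CaCO₃: 35.77 mol × 100.1 g/mol = 3580 g.
(b) Rise: 3580 g / 31,718 L × 1000 = 112.9 mg/L.

(a) 20.41 ppm; (b) 113 ppm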